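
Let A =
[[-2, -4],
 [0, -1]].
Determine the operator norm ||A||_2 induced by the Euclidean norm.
||A||_2 = sqrt((21 + sqrt(425))/2) ≈ 4.5616 (= sqrt(largest eigenvalue of A^T A))

||A||_2 = sigma_max(A) = sqrt(lambda_max(A^T A)). Form the symmetric matrix M = A^T A =
[[4, 8],
 [8, 17]].
Its characteristic polynomial (trace, determinant of M give the coefficients) is
  p(λ) = det(λ I - M) = λ^2 - 21λ + 4.
For λ^2 - 21λ + 4 the discriminant is 425. It is nonnegative but not a perfect square, so the roots are real and irrational: λ = (21 ± sqrt(425))/2 ≈ 20.8078, 0.1922.
So the eigenvalues of A^T A are ≈ 0.1922, 20.8078 (all ≥ 0, as they must be for A^T A). The largest is λ_max = (21 + sqrt(425))/2 ≈ 20.8078, hence ||A||_2 = sqrt(λ_max) = sqrt((21 + sqrt(425))/2) ≈ 4.5616.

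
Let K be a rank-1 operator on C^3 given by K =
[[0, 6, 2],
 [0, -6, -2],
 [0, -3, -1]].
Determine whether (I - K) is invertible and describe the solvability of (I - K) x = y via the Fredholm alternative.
(I - K) is invertible (det(I - K) = 8 ≠ 0), so for every y in C^3 the equation (I - K) x = y has a unique solution.

K has rank 1, so it is an outer product K = u v^T: every row of K is a multiple of one row vector. Reading off the entries, u = (-2, 2, 1) and v = (0, -3, -1) (row i of K equals u_i·v^T). A rank-one matrix u v^T satisfies K u = u (v·u) and kills the (2)-dimensional subspace v^⊥, so its characteristic polynomial is lambda^2 (lambda - v·u) with v·u = tr K = -7. Hence the eigenvalues of I - K are 1 (multiplicity 2) and 1 - (-7) = 8, so det(I - K) = 8. (Direct check: I - K =
[[1, -6, -2],
 [0, 7, 2],
 [0, 3, 2]]
has determinant 8.) The finite-dimensional Fredholm alternative says: either (I - K) is invertible, or ker(I - K) ≠ {0} and then range(I - K) = ker((I - K)^*)^⊥, with dim ker(I - K) = dim ker((I - K)^*). Since det(I - K) ≠ 0, 1 is not an eigenvalue of K and ker(I - K) = {0}, so we are in the first case: for every y there is a unique x = (I - K)^(-1) y. Explicitly, by the Sherman–Morrison formula, (I - u v^T)^(-1) = I + u v^T/(1 - v·u), i.e. (I - K)^(-1) = I + K/(8).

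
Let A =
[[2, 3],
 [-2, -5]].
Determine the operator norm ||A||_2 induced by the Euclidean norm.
||A||_2 = sqrt((42 + sqrt(1700))/2) ≈ 6.451 (= sqrt(largest eigenvalue of A^T A))

||A||_2 = sigma_max(A) = sqrt(lambda_max(A^T A)). Form the symmetric matrix M = A^T A =
[[8, 16],
 [16, 34]].
Its characteristic polynomial (trace, determinant of M give the coefficients) is
  p(λ) = det(λ I - M) = λ^2 - 42λ + 16.
For λ^2 - 42λ + 16 the discriminant is 1700. It is nonnegative but not a perfect square, so the roots are real and irrational: λ = (42 ± sqrt(1700))/2 ≈ 41.6155, 0.3845.
So the eigenvalues of A^T A are ≈ 0.3845, 41.6155 (all ≥ 0, as they must be for A^T A). The largest is λ_max = (42 + sqrt(1700))/2 ≈ 41.6155, hence ||A||_2 = sqrt(λ_max) = sqrt((42 + sqrt(1700))/2) ≈ 6.451.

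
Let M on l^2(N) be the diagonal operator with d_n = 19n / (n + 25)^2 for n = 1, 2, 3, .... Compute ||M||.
||M|| = 19/100 (attained at n = 25)

For M diagonal, ||M|| = sup_n |d_n|. Treat f(x) = 19x / (x + 25)^2 for real x > 0. By the quotient rule, f'(x) = 19(25 - x)/(x + 25)^3, which is positive for x < 25 and negative for x > 25. So f has a unique maximum at x = 25, and since 25 is a positive integer, the supremum over n ≥ 1 is attained at n = 25: d_25 = 19·25/(25 + 25)^2 = 19·25/2500 = 19/100. Hence ||M|| = 19/100.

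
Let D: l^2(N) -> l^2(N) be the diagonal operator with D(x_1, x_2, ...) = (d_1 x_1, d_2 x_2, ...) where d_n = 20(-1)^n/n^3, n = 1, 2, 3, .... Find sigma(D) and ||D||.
sigma(D) = {20(-1)^n/n^3 : n ≥ 1} ∪ {0}; ||D|| = 20

A bounded diagonal operator on l^2 with diagonal entries d_n has spectrum equal to the closure of {d_n : n ≥ 1}: every d_n is an eigenvalue (with eigenvector e_n), so {d_n} ⊂ sigma(D); the spectrum is closed, so its closure is too; and for lambda not in the closure, (D - lambda I) has bounded inverse (the diagonal entries 1/(d_n - lambda) are bounded). For our sequence d_n = 20(-1)^n/n^3, n = 1, 2, 3, ...:
  - {d_n} = {20(-1)^n/n^3 : n ≥ 1}; the only limit point is 0
  - closure = {20(-1)^n/n^3 : n ≥ 1} ∪ {0}
For the norm: a diagonal operator has ||D|| = sup_n |d_n|. Here |d_n| = 20/n^3 is decreasing, so sup_n |d_n| = |d_1| = 20. So ||D|| = 20.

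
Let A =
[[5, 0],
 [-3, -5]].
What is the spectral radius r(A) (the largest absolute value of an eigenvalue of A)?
r(A) = 5

The eigenvalues of A are the roots of its characteristic polynomial. With M = A (coefficients from the trace and determinant):
  p(λ) = det(λ I - M) = λ^2 - 25.
For λ^2 - 25 the discriminant is 100. It is a perfect square (10^2), so the roots are rational: λ = (0 ± 10)/2 = 5, -5.
Thus the eigenvalues (to 4 decimals) are 5 (modulus 5); -5 (modulus 5). The spectral radius is the largest modulus: r(A) = 5. (Cross-check: r(A) ≤ ||A||_2 ≈ 6.7202; equality holds whenever A is normal, though it can also hold for some non-normal A.)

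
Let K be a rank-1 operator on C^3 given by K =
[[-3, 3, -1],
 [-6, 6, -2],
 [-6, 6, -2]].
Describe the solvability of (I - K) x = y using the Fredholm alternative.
(I - K) is singular (det(I - K) = 0, i.e. 1 ∈ sigma(K)). (I - K) x = y is solvable iff y ⊥ ker((I - K)^*) = span{(-3, 3, -1)}, i.e. iff -3y_1 + 3y_2 - y_3 = 0. When solvable, the solutions are x = y + c·(1, 2, 2), c arbitrary (ker(I - K) = span{(1, 2, 2)}, dimension 1).

K has rank 1, so it is an outer product K = u v^T: every row of K is a multiple of one row vector. Reading off the entries, u = (1, 2, 2) and v = (-3, 3, -1) (row i of K equals u_i·v^T). A rank-one matrix u v^T satisfies K u = u (v·u) and kills the (2)-dimensional subspace v^⊥, so its characteristic polynomial is lambda^2 (lambda - v·u) with v·u = tr K = 1. Hence the eigenvalues of I - K are 1 (multiplicity 2) and 1 - (1) = 0, so det(I - K) = 0. (Direct check: I - K =
[[4, -3, 1],
 [6, -5, 2],
 [6, -6, 3]]
has determinant 0.) So 1 is an eigenvalue of K and (I - K) is not invertible. The finite-dimensional Fredholm alternative says: either (I - K) is invertible, or ker(I - K) ≠ {0} and then range(I - K) = ker((I - K)^*)^⊥, with dim ker(I - K) = dim ker((I - K)^*). We are in the second case, so we need both kernels. Kernel of I - K: (I - K) u = u - u (v·u) = u - u = 0, so ker(I - K) = span{u} = span{(1, 2, 2)} (it is exactly 1-dimensional because rank(I - K) = 2). Kernel of the adjoint: K is real, so (I - K)^* = I - K^T = I - v u^T, and (I - v u^T) v = v - v (u·v) = 0; hence ker((I - K)^*) = span{v} = span{(-3, 3, -1)}. Therefore (I - K) x = y is solvable iff <y, v> = 0, i.e. iff -3y_1 + 3y_2 - y_3 = 0. When this holds, K y = u (v·y) = 0, so (I - K) y = y and x = y is a particular solution; the full solution set is the line x = y + c·u = y + c·(1, 2, 2), c ∈ C.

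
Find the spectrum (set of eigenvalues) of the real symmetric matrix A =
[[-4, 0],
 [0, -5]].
sigma(A) ≈ {-5, -4}

A is real symmetric, so its spectrum consists of real eigenvalues. Expanding the characteristic polynomial of the displayed matrix gives
  det(λ I - A) = p(λ) = λ^2 + (9)λ + (20).
Solving p(λ) = 0 yields eigenvalues ≈ -5, -4. (A is shown rounded to 4 decimals, so these recover the underlying integer eigenvalues to within that precision.)
Verification: the trace of A = -9 equals the sum of eigenvalues -9, and det(A) ≈ 20.0000 matches the eigenvalue product 20.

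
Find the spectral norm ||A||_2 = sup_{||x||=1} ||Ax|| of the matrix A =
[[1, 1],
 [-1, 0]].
||A||_2 = sqrt((3 + sqrt(5))/2) ≈ 1.618 (= sqrt(largest eigenvalue of A^T A))

||A||_2 = sigma_max(A) = sqrt(lambda_max(A^T A)). Form the symmetric matrix M = A^T A =
[[2, 1],
 [1, 1]].
Its characteristic polynomial (trace, determinant of M give the coefficients) is
  p(λ) = det(λ I - M) = λ^2 - 3λ + 1.
For λ^2 - 3λ + 1 the discriminant is 5. It is nonnegative but not a perfect square, so the roots are real and irrational: λ = (3 ± sqrt(5))/2 ≈ 2.618, 0.382.
So the eigenvalues of A^T A are ≈ 0.382, 2.618 (all ≥ 0, as they must be for A^T A). The largest is λ_max = (3 + sqrt(5))/2 ≈ 2.618, hence ||A||_2 = sqrt(λ_max) = sqrt((3 + sqrt(5))/2) ≈ 1.618.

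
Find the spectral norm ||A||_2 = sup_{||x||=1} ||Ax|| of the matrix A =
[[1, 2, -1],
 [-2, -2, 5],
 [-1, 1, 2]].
||A||_2 ≈ 6.3046 (= sqrt(largest eigenvalue of A^T A))

||A||_2 = sigma_max(A) = sqrt(lambda_max(A^T A)). Form the symmetric matrix M = A^T A =
[[6, 5, -13],
 [5, 9, -10],
 [-13, -10, 30]].
Its characteristic polynomial (trace, sum of principal 2x2 minors, determinant of M give the coefficients) is
  p(λ) = det(λ I - M) = λ^3 - 45λ^2 + 210λ - 49.
No integer candidate from the rational root theorem (±divisors of 49) is a root, so the roots are irrational. The cubic discriminant is Δ = 42668073 > 0, so there are three distinct real roots. p(0) = -49 and p(1) = 117 have opposite signs, so a root lies in (0, 1); Newton's method refines it to λ ≈ 0.2463. p(5) = 1 and p(6) = -193 have opposite signs, so a root lies in (5, 6); Newton's method refines it to λ ≈ 5.0061. p(39) = -985 and p(40) = 351 have opposite signs, so a root lies in (39, 40); Newton's method refines it to λ ≈ 39.7477. Check (Vieta): the three roots sum to 45, matching tr M = 45.
So the eigenvalues of A^T A are ≈ 0.2463, 5.0061, 39.7477 (all ≥ 0, as they must be for A^T A). The largest is λ_max ≈ 39.7477, hence ||A||_2 = sqrt(λ_max) ≈ 6.3046.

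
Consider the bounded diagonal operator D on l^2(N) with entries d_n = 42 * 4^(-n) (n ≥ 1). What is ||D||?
||D|| = 21/2 (attained at n = 1)

For D diagonal, ||D|| = sup_n |d_n|. The sequence d_n = 42 * 4^(-n) is positive and strictly decreasing (ratio 4^(-1) < 1), so the supremum is d_1 = 42/4 = 21/2. Hence ||D|| = 21/2.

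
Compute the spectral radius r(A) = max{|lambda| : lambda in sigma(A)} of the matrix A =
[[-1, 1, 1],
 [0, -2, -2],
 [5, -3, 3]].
r(A) ≈ 4.5433

The eigenvalues of A are the roots of its characteristic polynomial. With M = A (coefficients from the trace, the sum of principal 2x2 minors, and det A):
  p(λ) = det(λ I - M) = λ^3 - 18λ - 12.
No integer candidate from the rational root theorem (±divisors of 12) is a root, so the roots are irrational. The cubic discriminant is Δ = 19440 > 0, so there are three distinct real roots. p(-4) = -4 and p(-3) = 15 have opposite signs, so a root lies in (-4, -3); Newton's method refines it to λ ≈ -3.8588. p(-1) = 5 and p(0) = -12 have opposite signs, so a root lies in (-1, 0); Newton's method refines it to λ ≈ -0.6845. p(4) = -20 and p(5) = 23 have opposite signs, so a root lies in (4, 5); Newton's method refines it to λ ≈ 4.5433. Check (Vieta): the three roots sum to 0, matching tr M = 0.
Thus the eigenvalues (to 4 decimals) are -3.8588 (modulus 3.8588); -0.6845 (modulus 0.6845); 4.5433 (modulus 4.5433). The spectral radius is the largest modulus: r(A) ≈ 4.5433. (Cross-check: r(A) ≤ ||A||_2 ≈ 6.6047; equality holds whenever A is normal, though it can also hold for some non-normal A.)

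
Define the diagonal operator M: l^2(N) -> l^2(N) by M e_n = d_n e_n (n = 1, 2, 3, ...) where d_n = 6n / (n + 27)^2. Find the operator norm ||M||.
||M|| = 1/18 (attained at n = 27)

For M diagonal, ||M|| = sup_n |d_n|. Treat f(x) = 6x / (x + 27)^2 for real x > 0. By the quotient rule, f'(x) = 6(27 - x)/(x + 27)^3, which is positive for x < 27 and negative for x > 27. So f has a unique maximum at x = 27, and since 27 is a positive integer, the supremum over n ≥ 1 is attained at n = 27: d_27 = 6·27/(27 + 27)^2 = 6·27/2916 = 1/18. Hence ||M|| = 1/18.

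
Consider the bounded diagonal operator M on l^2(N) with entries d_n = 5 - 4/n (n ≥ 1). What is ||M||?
||M|| = 5

For a diagonal operator on l^2 with entries d_n, ||M|| = sup_n |d_n|. Here d_1 = 1, d_2 = 3, ..., and d_n = 5 - 4/n increases monotonically toward 5. All terms lie in [1, 5), so |d_n| = d_n and the supremum is the limit 5, which is not attained by any individual d_n. Hence ||M|| = 5.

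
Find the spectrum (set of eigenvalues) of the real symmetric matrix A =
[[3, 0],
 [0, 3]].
sigma(A) ≈ {3} (3 with multiplicity 2)

A is real symmetric, so its spectrum consists of real eigenvalues. Expanding the characteristic polynomial of the displayed matrix gives
  det(λ I - A) = p(λ) = λ^2 + (-6)λ + (9).
Solving p(λ) = 0 yields eigenvalues ≈ 3, 3. (A is shown rounded to 4 decimals, so these recover the underlying integer eigenvalues to within that precision.)
Verification: the trace of A = 6 equals the sum of eigenvalues 6, and det(A) ≈ 9.0000 matches the eigenvalue product 9.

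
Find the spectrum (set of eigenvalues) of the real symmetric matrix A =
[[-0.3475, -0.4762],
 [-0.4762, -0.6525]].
sigma(A) ≈ {-1, 0}

A is real symmetric, so its spectrum consists of real eigenvalues. Expanding the characteristic polynomial of the displayed matrix gives
  det(λ I - A) = p(λ) = λ^2 + (1)λ + (0).
Solving p(λ) = 0 yields eigenvalues ≈ -1, 0. (A is shown rounded to 4 decimals, so these recover the underlying integer eigenvalues to within that precision.)
Verification: the trace of A = -1 equals the sum of eigenvalues -1, and det(A) ≈ -0.0000 matches the eigenvalue product 0.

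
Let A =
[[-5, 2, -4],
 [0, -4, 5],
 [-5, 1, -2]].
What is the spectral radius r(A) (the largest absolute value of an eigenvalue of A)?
r(A) ≈ 9.4578

The eigenvalues of A are the roots of its characteristic polynomial. With M = A (coefficients from the trace, the sum of principal 2x2 minors, and det A):
  p(λ) = det(λ I - M) = λ^3 + 11λ^2 + 13λ - 15.
No integer candidate from the rational root theorem (±divisors of 15) is a root, so the roots are irrational. The cubic discriminant is Δ = 46836 > 0, so there are three distinct real roots. p(-10) = -45 and p(-9) = 30 have opposite signs, so a root lies in (-10, -9); Newton's method refines it to λ ≈ -9.4578. p(-3) = 18 and p(-2) = -5 have opposite signs, so a root lies in (-3, -2); Newton's method refines it to λ ≈ -2.2478. p(0) = -15 and p(1) = 10 have opposite signs, so a root lies in (0, 1); Newton's method refines it to λ ≈ 0.7056. Check (Vieta): the three roots sum to -11, matching tr M = -11.
Thus the eigenvalues (to 4 decimals) are -9.4578 (modulus 9.4578); -2.2478 (modulus 2.2478); 0.7056 (modulus 0.7056). The spectral radius is the largest modulus: r(A) ≈ 9.4578. (Cross-check: r(A) ≤ ||A||_2 ≈ 9.5843; equality holds whenever A is normal, though it can also hold for some non-normal A.)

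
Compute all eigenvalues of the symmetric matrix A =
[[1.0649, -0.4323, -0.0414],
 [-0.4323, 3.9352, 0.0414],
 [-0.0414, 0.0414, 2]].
sigma(A) ≈ {1, 2, 4}

A is real symmetric, so its spectrum consists of real eigenvalues. Expanding the characteristic polynomial of the displayed matrix gives
  det(λ I - A) = p(λ) = λ^3 + (-7)λ^2 + (14)λ + (-8).
Solving p(λ) = 0 yields eigenvalues ≈ 1, 2, 4. (A is shown rounded to 4 decimals, so these recover the underlying integer eigenvalues to within that precision.)
Verification: the trace of A = 7 equals the sum of eigenvalues 7, and det(A) ≈ 7.9999 matches the eigenvalue product 8.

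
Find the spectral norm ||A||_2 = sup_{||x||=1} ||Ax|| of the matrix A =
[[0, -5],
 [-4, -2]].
||A||_2 = sqrt((45 + sqrt(425))/2) ≈ 5.7278 (= sqrt(largest eigenvalue of A^T A))

||A||_2 = sigma_max(A) = sqrt(lambda_max(A^T A)). Form the symmetric matrix M = A^T A =
[[16, 8],
 [8, 29]].
Its characteristic polynomial (trace, determinant of M give the coefficients) is
  p(λ) = det(λ I - M) = λ^2 - 45λ + 400.
For λ^2 - 45λ + 400 the discriminant is 425. It is nonnegative but not a perfect square, so the roots are real and irrational: λ = (45 ± sqrt(425))/2 ≈ 32.8078, 12.1922.
So the eigenvalues of A^T A are ≈ 12.1922, 32.8078 (all ≥ 0, as they must be for A^T A). The largest is λ_max = (45 + sqrt(425))/2 ≈ 32.8078, hence ||A||_2 = sqrt(λ_max) = sqrt((45 + sqrt(425))/2) ≈ 5.7278.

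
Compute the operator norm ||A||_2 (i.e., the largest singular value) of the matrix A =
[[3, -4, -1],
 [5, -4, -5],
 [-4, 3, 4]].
||A||_2 ≈ 11.2906 (= sqrt(largest eigenvalue of A^T A))

||A||_2 = sigma_max(A) = sqrt(lambda_max(A^T A)). Form the symmetric matrix M = A^T A =
[[50, -44, -44],
 [-44, 41, 36],
 [-44, 36, 42]].
Its characteristic polynomial (trace, sum of principal 2x2 minors, determinant of M give the coefficients) is
  p(λ) = det(λ I - M) = λ^3 - 133λ^2 + 704λ - 4.
No integer candidate from the rational root theorem (±divisors of 4) is a root, so the roots are irrational. The cubic discriminant is Δ = 7340395648 > 0, so there are three distinct real roots. p(0) = -4 and p(1) = 568 have opposite signs, so a root lies in (0, 1); Newton's method refines it to λ ≈ 0.0057. p(5) = 316 and p(6) = -352 have opposite signs, so a root lies in (5, 6); Newton's method refines it to λ ≈ 5.5166. p(127) = -7370 and p(128) = 8188 have opposite signs, so a root lies in (127, 128); Newton's method refines it to λ ≈ 127.4777. Check (Vieta): the three roots sum to 133, matching tr M = 133.
So the eigenvalues of A^T A are ≈ 0.0057, 5.5166, 127.4777 (all ≥ 0, as they must be for A^T A). The largest is λ_max ≈ 127.4777, hence ||A||_2 = sqrt(λ_max) ≈ 11.2906.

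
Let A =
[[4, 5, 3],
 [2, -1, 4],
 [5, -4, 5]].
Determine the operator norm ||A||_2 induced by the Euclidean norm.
||A||_2 ≈ 9.6842 (= sqrt(largest eigenvalue of A^T A))

||A||_2 = sigma_max(A) = sqrt(lambda_max(A^T A)). Form the symmetric matrix M = A^T A =
[[45, -2, 45],
 [-2, 42, -9],
 [45, -9, 50]].
Its characteristic polynomial (trace, sum of principal 2x2 minors, determinant of M give the coefficients) is
  p(λ) = det(λ I - M) = λ^3 - 137λ^2 + 4130λ - 7225.
No integer candidate from the rational root theorem (±divisors of 7225) is a root, so the roots are irrational. The cubic discriminant is Δ = 36223040025 > 0, so there are three distinct real roots. p(1) = -3231 and p(2) = 495 have opposite signs, so a root lies in (1, 2); Newton's method refines it to λ ≈ 1.863. p(41) = 729 and p(42) = -1345 have opposite signs, so a root lies in (41, 42); Newton's method refines it to λ ≈ 41.3529. p(93) = -3691 and p(94) = 1047 have opposite signs, so a root lies in (93, 94); Newton's method refines it to λ ≈ 93.7842. Check (Vieta): the three roots sum to 137, matching tr M = 137.
So the eigenvalues of A^T A are ≈ 1.863, 41.3529, 93.7842 (all ≥ 0, as they must be for A^T A). The largest is λ_max ≈ 93.7842, hence ||A||_2 = sqrt(λ_max) ≈ 9.6842.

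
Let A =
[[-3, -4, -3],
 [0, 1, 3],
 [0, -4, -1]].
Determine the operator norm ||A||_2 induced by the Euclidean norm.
||A||_2 ≈ 7.1786 (= sqrt(largest eigenvalue of A^T A))

||A||_2 = sigma_max(A) = sqrt(lambda_max(A^T A)). Form the symmetric matrix M = A^T A =
[[9, 12, 9],
 [12, 33, 19],
 [9, 19, 19]].
Its characteristic polynomial (trace, sum of principal 2x2 minors, determinant of M give the coefficients) is
  p(λ) = det(λ I - M) = λ^3 - 61λ^2 + 509λ - 1089.
No integer candidate from the rational root theorem (±divisors of 1089) is a root, so the roots are irrational. The cubic discriminant is Δ = 24424880 > 0, so there are three distinct real roots. p(3) = -84 and p(4) = 35 have opposite signs, so a root lies in (3, 4); Newton's method refines it to λ ≈ 3.6046. p(5) = 56 and p(6) = -15 have opposite signs, so a root lies in (5, 6); Newton's method refines it to λ ≈ 5.8625. p(51) = -1140 and p(52) = 1043 have opposite signs, so a root lies in (51, 52); Newton's method refines it to λ ≈ 51.5329. Check (Vieta): the three roots sum to 61, matching tr M = 61.
So the eigenvalues of A^T A are ≈ 3.6046, 5.8625, 51.5329 (all ≥ 0, as they must be for A^T A). The largest is λ_max ≈ 51.5329, hence ||A||_2 = sqrt(λ_max) ≈ 7.1786.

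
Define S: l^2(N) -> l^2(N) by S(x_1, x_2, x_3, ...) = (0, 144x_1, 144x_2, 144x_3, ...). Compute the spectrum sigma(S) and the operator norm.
sigma(S) = closed disk {z in C : |z| ≤ 144}; ||S|| = 144

Note S = 144·U where U is the unit right shift (U x)_k = x_{k-1} (with x_0 := 0); so ||S|| = 144||U|| and sigma(S) = 144·sigma(U). ||S x||^2 = sum_{k≥1} |144x_k|^2 = 20736||x||^2, so ||S|| = 144 and sigma(S) ⊂ {|z| ≤ 144}. For any |lambda| < 144, the equation (S - lambda I) x = 0 forces x_1 = 0, then 144x_k = lambda x_{k+1} ⇒ x = 0, so S has no eigenvalues. But (S - lambda I) is not surjective for |lambda| < 144: solving (S - lambda I) x = e_1 would require x_n proportional to (lambda/144)^(-n), which is not in l^2. So every |lambda| < 144 lies in the residual spectrum. The boundary |lambda| = 144 is in the approximate point spectrum (the spectrum is closed). Hence sigma(S) is the closed disk of radius 144.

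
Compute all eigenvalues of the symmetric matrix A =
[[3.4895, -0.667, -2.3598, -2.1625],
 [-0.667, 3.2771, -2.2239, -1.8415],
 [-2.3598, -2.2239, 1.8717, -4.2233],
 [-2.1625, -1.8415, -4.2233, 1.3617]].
sigma(A) ≈ {-5, 4, 5, 6}

A is real symmetric, so its spectrum consists of real eigenvalues. Expanding the characteristic polynomial of the displayed matrix gives
  det(λ I - A) = p(λ) = λ^4 + (-10)λ^3 + (-1)λ^2 + (250)λ + (-600).
Solving p(λ) = 0 yields eigenvalues ≈ -5, 4, 5, 6. (A is shown rounded to 4 decimals, so these recover the underlying integer eigenvalues to within that precision.)
Verification: the trace of A = 10 equals the sum of eigenvalues 10, and det(A) ≈ -600.0008 matches the eigenvalue product -600.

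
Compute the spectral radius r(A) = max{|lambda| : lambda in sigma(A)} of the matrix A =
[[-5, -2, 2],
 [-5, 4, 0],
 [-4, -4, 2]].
r(A) ≈ 5.6361

The eigenvalues of A are the roots of its characteristic polynomial. With M = A (coefficients from the trace, the sum of principal 2x2 minors, and det A):
  p(λ) = det(λ I - M) = λ^3 - λ^2 - 24λ - 12.
No integer candidate from the rational root theorem (±divisors of 12) is a root, so the roots are irrational. The cubic discriminant is Δ = 46752 > 0, so there are three distinct real roots. p(-5) = -42 and p(-4) = 4 have opposite signs, so a root lies in (-5, -4); Newton's method refines it to λ ≈ -4.1192. p(-1) = 10 and p(0) = -12 have opposite signs, so a root lies in (-1, 0); Newton's method refines it to λ ≈ -0.5169. p(5) = -32 and p(6) = 24 have opposite signs, so a root lies in (5, 6); Newton's method refines it to λ ≈ 5.6361. Check (Vieta): the three roots sum to 1, matching tr M = 1.
Thus the eigenvalues (to 4 decimals) are -4.1192 (modulus 4.1192); -0.5169 (modulus 0.5169); 5.6361 (modulus 5.6361). The spectral radius is the largest modulus: r(A) ≈ 5.6361. (Cross-check: r(A) ≤ ||A||_2 ≈ 8.568; equality holds whenever A is normal, though it can also hold for some non-normal A.)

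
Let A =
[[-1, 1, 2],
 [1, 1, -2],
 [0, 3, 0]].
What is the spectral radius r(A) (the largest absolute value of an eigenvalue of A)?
r(A) = 2

The eigenvalues of A are the roots of its characteristic polynomial. With M = A (coefficients from the trace, the sum of principal 2x2 minors, and det A):
  p(λ) = det(λ I - M) = λ^3 + 4λ.
The constant term is 0, so λ = 0 is a root. Dividing out λ leaves p(λ) = λ(λ^2 + 4). For λ^2 + 4 the discriminant is -16. It is negative, so the roots are the complex-conjugate pair λ = 0 ± (sqrt(16)/2) i ≈ 0 ± 2i. For a conjugate pair the product of the roots equals the constant term, so |λ|^2 = 4 and |λ| = sqrt(4) = 2.
Thus the eigenvalues (to 4 decimals) are 0 ± 2i (modulus 2); 0 (modulus 0). The spectral radius is the largest modulus: r(A) = 2. (Cross-check: r(A) ≤ ||A||_2 ≈ 3.3166; equality holds whenever A is normal, though it can also hold for some non-normal A.)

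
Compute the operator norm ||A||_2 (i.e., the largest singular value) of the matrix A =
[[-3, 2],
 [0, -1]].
||A||_2 = sqrt((14 + sqrt(160))/2) ≈ 3.6503 (= sqrt(largest eigenvalue of A^T A))

||A||_2 = sigma_max(A) = sqrt(lambda_max(A^T A)). Form the symmetric matrix M = A^T A =
[[9, -6],
 [-6, 5]].
Its characteristic polynomial (trace, determinant of M give the coefficients) is
  p(λ) = det(λ I - M) = λ^2 - 14λ + 9.
For λ^2 - 14λ + 9 the discriminant is 160. It is nonnegative but not a perfect square, so the roots are real and irrational: λ = (14 ± sqrt(160))/2 ≈ 13.3246, 0.6754.
So the eigenvalues of A^T A are ≈ 0.6754, 13.3246 (all ≥ 0, as they must be for A^T A). The largest is λ_max = (14 + sqrt(160))/2 ≈ 13.3246, hence ||A||_2 = sqrt(λ_max) = sqrt((14 + sqrt(160))/2) ≈ 3.6503.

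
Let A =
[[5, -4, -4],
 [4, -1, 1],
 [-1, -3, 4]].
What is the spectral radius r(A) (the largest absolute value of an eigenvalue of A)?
r(A) ≈ 6.6842

The eigenvalues of A are the roots of its characteristic polynomial. With M = A (coefficients from the trace, the sum of principal 2x2 minors, and det A):
  p(λ) = det(λ I - M) = λ^3 - 8λ^2 + 26λ - 115.
No integer candidate from the rational root theorem (±divisors of 115) is a root, so the roots are irrational. The cubic discriminant is Δ = -189075 < 0, so there is one real root and a complex-conjugate pair. p(6) = -31 and p(7) = 18 have opposite signs, so a root lies in (6, 7); Newton's method refines it to λ ≈ 6.6842. Dividing out (λ - (6.6842)) leaves approximately λ^2 - 1.3158λ + 17.2048. For λ^2 - 1.3158λ + 17.2048 the discriminant is -67.0878. It is negative, so the remaining roots are the complex-conjugate pair λ ≈ 0.6579 ± 4.0954i. Their product equals the constant term, so |λ|^2 ≈ 17.2048 and |λ| ≈ 4.1479.
Thus the eigenvalues (to 4 decimals) are 6.6842 (modulus 6.6842); 0.6579 ± 4.0954i (modulus 4.1479). The spectral radius is the largest modulus: r(A) ≈ 6.6842. (Cross-check: r(A) ≤ ||A||_2 ≈ 8.1672; equality holds whenever A is normal, though it can also hold for some non-normal A.)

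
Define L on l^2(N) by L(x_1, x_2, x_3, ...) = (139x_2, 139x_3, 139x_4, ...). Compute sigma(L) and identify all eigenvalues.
sigma(L) = closed disk {z in C : |z| ≤ 139}; sigma_p(L) = open disk {z in C : |z| < 139}

Note L = 139·V where V is the unit left shift (V x)_k = x_{k+1}; so sigma(L) = 139·sigma(V) and ||L|| = 139||V||. ||L x||^2 = 19321sum_{k≥2} |x_k|^2 ≤ 19321||x||^2, with equality on {x : x_1 = 0}, so ||L|| = 139. For any lambda with |lambda| < 139, set r = lambda/139 (|r| < 1); the vector x = (1, r, r^2, ...) is in l^2 and satisfies L x = 139(r, r^2, ...) = lambda x, so lambda is an eigenvalue. On the boundary |lambda| = 139 the geometric series diverges, so no l^2 eigenvector exists, but these lambda lie in the approximate point spectrum. Hence sigma(L) is the closed disk of radius 139 and sigma_p(L) is the open disk.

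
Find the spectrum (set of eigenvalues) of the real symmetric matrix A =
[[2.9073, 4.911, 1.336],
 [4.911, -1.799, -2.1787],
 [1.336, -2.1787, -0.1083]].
sigma(A) ≈ {-6, 1, 6}

A is real symmetric, so its spectrum consists of real eigenvalues. Expanding the characteristic polynomial of the displayed matrix gives
  det(λ I - A) = p(λ) = λ^3 + (-1)λ^2 + (-36)λ + (36).
Solving p(λ) = 0 yields eigenvalues ≈ -6, 1, 6. (A is shown rounded to 4 decimals, so these recover the underlying integer eigenvalues to within that precision.)
Verification: the trace of A = 1 equals the sum of eigenvalues 1, and det(A) ≈ -36.0001 matches the eigenvalue product -36.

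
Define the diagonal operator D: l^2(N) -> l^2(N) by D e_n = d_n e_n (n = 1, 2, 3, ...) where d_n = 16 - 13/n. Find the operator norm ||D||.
||D|| = 16

For a diagonal operator on l^2 with entries d_n, ||D|| = sup_n |d_n|. Here d_1 = 3, d_2 = 19/2, ..., and d_n = 16 - 13/n increases monotonically toward 16. All terms lie in [3, 16), so |d_n| = d_n and the supremum is the limit 16, which is not attained by any individual d_n. Hence ||D|| = 16.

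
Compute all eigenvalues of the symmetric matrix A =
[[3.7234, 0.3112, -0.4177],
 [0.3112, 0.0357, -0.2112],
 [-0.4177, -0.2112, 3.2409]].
sigma(A) ≈ {0, 3, 4}

A is real symmetric, so its spectrum consists of real eigenvalues. Expanding the characteristic polynomial of the displayed matrix gives
  det(λ I - A) = p(λ) = λ^3 + (-7)λ^2 + (12)λ + (0).
Solving p(λ) = 0 yields eigenvalues ≈ 0, 3, 4. (A is shown rounded to 4 decimals, so these recover the underlying integer eigenvalues to within that precision.)
Verification: the trace of A = 7 equals the sum of eigenvalues 7, and det(A) ≈ -0.0005 matches the eigenvalue product 0.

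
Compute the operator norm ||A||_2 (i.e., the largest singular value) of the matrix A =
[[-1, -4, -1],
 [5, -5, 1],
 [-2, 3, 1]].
||A||_2 ≈ 8.2945 (= sqrt(largest eigenvalue of A^T A))

||A||_2 = sigma_max(A) = sqrt(lambda_max(A^T A)). Form the symmetric matrix M = A^T A =
[[30, -27, 4],
 [-27, 50, 2],
 [4, 2, 3]].
Its characteristic polynomial (trace, sum of principal 2x2 minors, determinant of M give the coefficients) is
  p(λ) = det(λ I - M) = λ^3 - 83λ^2 + 991λ - 961.
No integer candidate from the rational root theorem (±divisors of 961) is a root, so the roots are irrational. The cubic discriminant is Δ = 2072515024 > 0, so there are three distinct real roots. p(1) = -52 and p(2) = 697 have opposite signs, so a root lies in (1, 2); Newton's method refines it to λ ≈ 1.0632. p(13) = 92 and p(14) = -611 have opposite signs, so a root lies in (13, 14); Newton's method refines it to λ ≈ 13.1381. p(68) = -2933 and p(69) = 764 have opposite signs, so a root lies in (68, 69); Newton's method refines it to λ ≈ 68.7987. Check (Vieta): the three roots sum to 83, matching tr M = 83.
So the eigenvalues of A^T A are ≈ 1.0632, 13.1381, 68.7987 (all ≥ 0, as they must be for A^T A). The largest is λ_max ≈ 68.7987, hence ||A||_2 = sqrt(λ_max) ≈ 8.2945.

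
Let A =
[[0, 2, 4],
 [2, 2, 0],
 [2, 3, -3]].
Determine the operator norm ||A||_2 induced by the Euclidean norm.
||A||_2 ≈ 5.3717 (= sqrt(largest eigenvalue of A^T A))

||A||_2 = sigma_max(A) = sqrt(lambda_max(A^T A)). Form the symmetric matrix M = A^T A =
[[8, 10, -6],
 [10, 17, -1],
 [-6, -1, 25]].
Its characteristic polynomial (trace, sum of principal 2x2 minors, determinant of M give the coefficients) is
  p(λ) = det(λ I - M) = λ^3 - 50λ^2 + 624λ - 400.
No integer candidate from the rational root theorem (±divisors of 400) is a root, so the roots are irrational. The cubic discriminant is Δ = 21877504 > 0, so there are three distinct real roots. p(0) = -400 and p(1) = 175 have opposite signs, so a root lies in (0, 1); Newton's method refines it to λ ≈ 0.6773. p(20) = 80 and p(21) = -85 have opposite signs, so a root lies in (20, 21); Newton's method refines it to λ ≈ 20.4675. p(28) = -176 and p(29) = 35 have opposite signs, so a root lies in (28, 29); Newton's method refines it to λ ≈ 28.8552. Check (Vieta): the three roots sum to 50, matching tr M = 50.
So the eigenvalues of A^T A are ≈ 0.6773, 20.4675, 28.8552 (all ≥ 0, as they must be for A^T A). The largest is λ_max ≈ 28.8552, hence ||A||_2 = sqrt(λ_max) ≈ 5.3717.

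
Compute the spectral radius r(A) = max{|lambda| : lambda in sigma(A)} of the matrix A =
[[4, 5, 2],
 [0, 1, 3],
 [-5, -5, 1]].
r(A) ≈ 5.8461

The eigenvalues of A are the roots of its characteristic polynomial. With M = A (coefficients from the trace, the sum of principal 2x2 minors, and det A):
  p(λ) = det(λ I - M) = λ^3 - 6λ^2 + 34λ + 1.
No integer candidate from the rational root theorem (±divisors of 1) is a root, so the roots are irrational. The cubic discriminant is Δ = -118435 < 0, so there is one real root and a complex-conjugate pair. p(-1) = -40 and p(0) = 1 have opposite signs, so a root lies in (-1, 0); Newton's method refines it to λ ≈ -0.0293. Dividing out (λ - (-0.0293)) leaves approximately λ^2 - 6.0293λ + 34.1764. For λ^2 - 6.0293λ + 34.1764 the discriminant is -100.3537. It is negative, so the remaining roots are the complex-conjugate pair λ ≈ 3.0146 ± 5.0088i. Their product equals the constant term, so |λ|^2 ≈ 34.1764 and |λ| ≈ 5.8461.
Thus the eigenvalues (to 4 decimals) are -0.0293 (modulus 0.0293); 3.0146 ± 5.0088i (modulus 5.8461). The spectral radius is the largest modulus: r(A) ≈ 5.8461. (Cross-check: r(A) ≤ ||A||_2 ≈ 9.5963; equality holds whenever A is normal, though it can also hold for some non-normal A.)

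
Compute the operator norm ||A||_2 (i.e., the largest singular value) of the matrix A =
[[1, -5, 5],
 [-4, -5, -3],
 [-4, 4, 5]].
||A||_2 ≈ 8.559 (= sqrt(largest eigenvalue of A^T A))

||A||_2 = sigma_max(A) = sqrt(lambda_max(A^T A)). Form the symmetric matrix M = A^T A =
[[33, -1, -3],
 [-1, 66, 10],
 [-3, 10, 59]].
Its characteristic polynomial (trace, sum of principal 2x2 minors, determinant of M give the coefficients) is
  p(λ) = det(λ I - M) = λ^3 - 158λ^2 + 7909λ - 124609.
No integer candidate from the rational root theorem (±divisors of 124609) is a root, so the roots are irrational. The cubic discriminant is Δ = 278867713 > 0, so there are three distinct real roots. p(32) = -545 and p(33) = 263 have opposite signs, so a root lies in (32, 33); Newton's method refines it to λ ≈ 32.6577. p(52) = 35 and p(53) = -377 have opposite signs, so a root lies in (52, 53); Newton's method refines it to λ ≈ 52.0851. p(73) = -217 and p(74) = 673 have opposite signs, so a root lies in (73, 74); Newton's method refines it to λ ≈ 73.2572. Check (Vieta): the three roots sum to 158, matching tr M = 158.
So the eigenvalues of A^T A are ≈ 32.6577, 52.0851, 73.2572 (all ≥ 0, as they must be for A^T A). The largest is λ_max ≈ 73.2572, hence ||A||_2 = sqrt(λ_max) ≈ 8.559.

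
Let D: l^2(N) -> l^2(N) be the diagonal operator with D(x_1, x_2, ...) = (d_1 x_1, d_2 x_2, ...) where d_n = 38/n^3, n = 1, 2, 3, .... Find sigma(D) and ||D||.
sigma(D) = {38/n^3 : n ≥ 1} ∪ {0}; ||D|| = 38

A bounded diagonal operator on l^2 with diagonal entries d_n has spectrum equal to the closure of {d_n : n ≥ 1}: every d_n is an eigenvalue (with eigenvector e_n), so {d_n} ⊂ sigma(D); the spectrum is closed, so its closure is too; and for lambda not in the closure, (D - lambda I) has bounded inverse (the diagonal entries 1/(d_n - lambda) are bounded). For our sequence d_n = 38/n^3, n = 1, 2, 3, ...:
  - {d_n} = {38/n^3 : n ≥ 1}; the only limit point is 0
  - closure = {38/n^3 : n ≥ 1} ∪ {0}
For the norm: a diagonal operator has ||D|| = sup_n |d_n|. Here d_n = 38/n^3 is positive and decreasing, so sup_n |d_n| = d_1 = 38. So ||D|| = 38.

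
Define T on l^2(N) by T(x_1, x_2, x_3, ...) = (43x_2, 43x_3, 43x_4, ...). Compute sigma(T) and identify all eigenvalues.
sigma(T) = closed disk {z in C : |z| ≤ 43}; sigma_p(T) = open disk {z in C : |z| < 43}

Note T = 43·V where V is the unit left shift (V x)_k = x_{k+1}; so sigma(T) = 43·sigma(V) and ||T|| = 43||V||. ||T x||^2 = 1849sum_{k≥2} |x_k|^2 ≤ 1849||x||^2, with equality on {x : x_1 = 0}, so ||T|| = 43. For any lambda with |lambda| < 43, set r = lambda/43 (|r| < 1); the vector x = (1, r, r^2, ...) is in l^2 and satisfies T x = 43(r, r^2, ...) = lambda x, so lambda is an eigenvalue. On the boundary |lambda| = 43 the geometric series diverges, so no l^2 eigenvector exists, but these lambda lie in the approximate point spectrum. Hence sigma(T) is the closed disk of radius 43 and sigma_p(T) is the open disk.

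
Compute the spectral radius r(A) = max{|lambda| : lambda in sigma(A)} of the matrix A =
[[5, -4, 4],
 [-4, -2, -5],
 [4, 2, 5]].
r(A) = (8 + sqrt(132))/2 ≈ 9.7446

The eigenvalues of A are the roots of its characteristic polynomial. With M = A (coefficients from the trace, the sum of principal 2x2 minors, and det A):
  p(λ) = det(λ I - M) = λ^3 - 8λ^2 - 17λ.
The constant term is 0, so λ = 0 is a root. Dividing out λ leaves p(λ) = λ(λ^2 - 8λ - 17). For λ^2 - 8λ - 17 the discriminant is 132. It is nonnegative but not a perfect square, so the roots are real and irrational: λ = (8 ± sqrt(132))/2 ≈ 9.7446, -1.7446.
Thus the eigenvalues (to 4 decimals) are 9.7446 (modulus 9.7446); -1.7446 (modulus 1.7446); 0 (modulus 0). The spectral radius is the largest modulus: r(A) = (8 + sqrt(132))/2 ≈ 9.7446. (Cross-check: r(A) ≤ ||A||_2 ≈ 11.0304; equality holds whenever A is normal, though it can also hold for some non-normal A.)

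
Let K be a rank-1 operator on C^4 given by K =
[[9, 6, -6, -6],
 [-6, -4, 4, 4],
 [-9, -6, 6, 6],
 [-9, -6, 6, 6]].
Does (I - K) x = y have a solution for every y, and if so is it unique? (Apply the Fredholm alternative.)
(I - K) is invertible (det(I - K) = -16 ≠ 0), so for every y in C^4 the equation (I - K) x = y has a unique solution.

K has rank 1, so it is an outer product K = u v^T: every row of K is a multiple of one row vector. Reading off the entries, u = (3, -2, -3, -3) and v = (3, 2, -2, -2) (row i of K equals u_i·v^T). A rank-one matrix u v^T satisfies K u = u (v·u) and kills the (3)-dimensional subspace v^⊥, so its characteristic polynomial is lambda^3 (lambda - v·u) with v·u = tr K = 17. Hence the eigenvalues of I - K are 1 (multiplicity 3) and 1 - (17) = -16, so det(I - K) = -16. (Direct check: I - K =
[[-8, -6, 6, 6],
 [6, 5, -4, -4],
 [9, 6, -5, -6],
 [9, 6, -6, -5]]
has determinant -16.) The finite-dimensional Fredholm alternative says: either (I - K) is invertible, or ker(I - K) ≠ {0} and then range(I - K) = ker((I - K)^*)^⊥, with dim ker(I - K) = dim ker((I - K)^*). Since det(I - K) ≠ 0, 1 is not an eigenvalue of K and ker(I - K) = {0}, so we are in the first case: for every y there is a unique x = (I - K)^(-1) y. Explicitly, by the Sherman–Morrison formula, (I - u v^T)^(-1) = I + u v^T/(1 - v·u), i.e. (I - K)^(-1) = I + K/(-16).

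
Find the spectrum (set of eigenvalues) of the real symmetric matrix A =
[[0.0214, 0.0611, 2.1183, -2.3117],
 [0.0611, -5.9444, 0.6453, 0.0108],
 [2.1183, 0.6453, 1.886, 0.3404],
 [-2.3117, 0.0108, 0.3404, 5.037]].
sigma(A) ≈ {-6, -2, 3, 6}

A is real symmetric, so its spectrum consists of real eigenvalues. Expanding the characteristic polynomial of the displayed matrix gives
  det(λ I - A) = p(λ) = λ^4 + (-1)λ^3 + (-42)λ^2 + (36)λ + (216.0018).
Solving p(λ) = 0 yields eigenvalues ≈ -6, -2, 3, 6. (A is shown rounded to 4 decimals, so these recover the underlying integer eigenvalues to within that precision.)
Verification: the trace of A = 1 equals the sum of eigenvalues 1, and det(A) ≈ 216.0018 matches the eigenvalue product 216.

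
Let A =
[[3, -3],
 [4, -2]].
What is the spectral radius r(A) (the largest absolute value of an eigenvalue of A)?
r(A) = sqrt(6) ≈ 2.4495

The eigenvalues of A are the roots of its characteristic polynomial. With M = A (coefficients from the trace and determinant):
  p(λ) = det(λ I - M) = λ^2 - λ + 6.
For λ^2 - λ + 6 the discriminant is -23. It is negative, so the roots are the complex-conjugate pair λ = 1/2 ± (sqrt(23)/2) i ≈ 0.5 ± 2.3979i. For a conjugate pair the product of the roots equals the constant term, so |λ|^2 = 6 and |λ| = sqrt(6) ≈ 2.4495.
Thus the eigenvalues (to 4 decimals) are 0.5 ± 2.3979i (modulus 2.4495). The spectral radius is the largest modulus: r(A) = sqrt(6) ≈ 2.4495. (Cross-check: r(A) ≤ ||A||_2 ≈ 6.085; equality holds whenever A is normal, though it can also hold for some non-normal A.)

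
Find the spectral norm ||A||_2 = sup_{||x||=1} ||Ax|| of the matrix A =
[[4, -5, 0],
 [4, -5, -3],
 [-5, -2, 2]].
||A||_2 ≈ 9.6208 (= sqrt(largest eigenvalue of A^T A))

||A||_2 = sigma_max(A) = sqrt(lambda_max(A^T A)). Form the symmetric matrix M = A^T A =
[[57, -30, -22],
 [-30, 54, 11],
 [-22, 11, 13]].
Its characteristic polynomial (trace, sum of principal 2x2 minors, determinant of M give the coefficients) is
  p(λ) = det(λ I - M) = λ^3 - 124λ^2 + 3016λ - 9801.
No integer candidate from the rational root theorem (±divisors of 9801) is a root, so the roots are irrational. The cubic discriminant is Δ = 18763412661 > 0, so there are three distinct real roots. p(3) = -1842 and p(4) = 343 have opposite signs, so a root lies in (3, 4); Newton's method refines it to λ ≈ 3.8359. p(27) = 918 and p(28) = -617 have opposite signs, so a root lies in (27, 28); Newton's method refines it to λ ≈ 27.6045. p(92) = -3177 and p(93) = 2568 have opposite signs, so a root lies in (92, 93); Newton's method refines it to λ ≈ 92.5596. Check (Vieta): the three roots sum to 124, matching tr M = 124.
So the eigenvalues of A^T A are ≈ 3.8359, 27.6045, 92.5596 (all ≥ 0, as they must be for A^T A). The largest is λ_max ≈ 92.5596, hence ||A||_2 = sqrt(λ_max) ≈ 9.6208.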